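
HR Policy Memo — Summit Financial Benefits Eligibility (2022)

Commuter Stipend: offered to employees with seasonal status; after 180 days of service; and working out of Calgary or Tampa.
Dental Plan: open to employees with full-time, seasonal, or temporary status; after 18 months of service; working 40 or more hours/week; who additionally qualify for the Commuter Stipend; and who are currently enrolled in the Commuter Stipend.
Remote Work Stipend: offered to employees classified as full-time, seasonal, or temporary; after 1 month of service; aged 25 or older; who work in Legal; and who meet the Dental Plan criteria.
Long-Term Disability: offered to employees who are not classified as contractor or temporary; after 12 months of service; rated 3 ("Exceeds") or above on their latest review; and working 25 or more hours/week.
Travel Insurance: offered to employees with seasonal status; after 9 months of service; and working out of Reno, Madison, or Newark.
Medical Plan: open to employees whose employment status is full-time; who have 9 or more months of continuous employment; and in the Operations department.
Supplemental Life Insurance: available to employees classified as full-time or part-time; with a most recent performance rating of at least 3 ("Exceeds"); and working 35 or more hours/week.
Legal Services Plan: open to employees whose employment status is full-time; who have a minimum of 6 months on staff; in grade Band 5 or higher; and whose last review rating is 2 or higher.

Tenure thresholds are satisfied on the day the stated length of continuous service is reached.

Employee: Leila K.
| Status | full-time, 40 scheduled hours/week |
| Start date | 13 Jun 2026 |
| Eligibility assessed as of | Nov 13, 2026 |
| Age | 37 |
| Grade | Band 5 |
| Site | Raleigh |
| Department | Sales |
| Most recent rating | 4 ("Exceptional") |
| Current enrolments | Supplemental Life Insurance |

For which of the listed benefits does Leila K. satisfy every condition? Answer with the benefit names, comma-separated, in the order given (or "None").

Service from 13 Jun 2026 to Nov 13, 2026: 153 days.
Commuter Stipend — status full-time ✗ (requires seasonal) → not eligible.
Dental Plan — status full-time ✓; service 153 days < 18 months (≈540 days) ✗ → not eligible.
Remote Work Stipend — status full-time ✓; service 153 days ≥ 1 month (≈30 days) ✓; age 37 ≥ 25 ✓; dept Sales ✗ → not eligible.
Long-Term Disability — status full-time ✓ (not excluded); service 153 days < 12 months (≈360 days) ✗ → not eligible.
Travel Insurance — status full-time ✗ (requires seasonal) → not eligible.
Medical Plan — status full-time ✓; service 153 days < 9 months (≈270 days) ✗ → not eligible.
Supplemental Life Insurance — status full-time ✓; rating 4 ≥ 3 ✓; 40 hrs/wk ≥ 35 ✓ → eligible.
Legal Services Plan — status full-time ✓; service 153 days < 6 months (≈180 days) ✗ → not eligible.

Supplemental Life Insurance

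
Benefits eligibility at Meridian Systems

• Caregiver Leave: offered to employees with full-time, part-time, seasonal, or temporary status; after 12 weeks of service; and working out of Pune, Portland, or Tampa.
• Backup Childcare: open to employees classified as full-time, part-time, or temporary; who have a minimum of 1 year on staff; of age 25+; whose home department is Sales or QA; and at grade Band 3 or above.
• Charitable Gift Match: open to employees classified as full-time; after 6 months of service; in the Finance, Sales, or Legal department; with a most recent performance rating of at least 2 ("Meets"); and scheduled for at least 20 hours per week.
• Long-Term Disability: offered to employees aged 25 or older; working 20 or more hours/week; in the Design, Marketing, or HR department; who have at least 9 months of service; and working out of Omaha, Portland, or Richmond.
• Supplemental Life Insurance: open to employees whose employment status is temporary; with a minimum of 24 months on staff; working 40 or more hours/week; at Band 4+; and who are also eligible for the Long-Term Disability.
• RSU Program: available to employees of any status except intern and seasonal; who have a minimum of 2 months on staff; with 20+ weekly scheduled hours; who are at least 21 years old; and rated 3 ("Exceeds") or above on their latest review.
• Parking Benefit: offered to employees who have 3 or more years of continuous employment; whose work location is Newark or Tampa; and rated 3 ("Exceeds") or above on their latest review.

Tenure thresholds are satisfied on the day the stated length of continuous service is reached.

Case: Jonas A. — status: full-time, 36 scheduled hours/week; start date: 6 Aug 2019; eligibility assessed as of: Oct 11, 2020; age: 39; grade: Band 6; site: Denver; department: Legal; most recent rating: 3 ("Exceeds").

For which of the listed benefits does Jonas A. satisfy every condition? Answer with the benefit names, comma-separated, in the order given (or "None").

Service from 6 Aug 2019 to Oct 11, 2020: 432 days.
Caregiver Leave — status full-time ✓; service 432 days ≥ 12 weeks (≈84 days) ✓; site Denver ✗ (not Pune, Portland, or Tampa) → not eligible.
Backup Childcare — status full-time ✓; service 432 days ≥ 1 year (≈365 days) ✓; age 39 ≥ 25 ✓; dept Legal ✗ → not eligible.
Charitable Gift Match — status full-time ✓; service 432 days ≥ 6 months (≈180 days) ✓; dept Legal ✓; rating 3 ≥ 2 ✓; 36 hrs/wk ≥ 20 ✓ → eligible.
Long-Term Disability — age 39 ≥ 25 ✓; 36 hrs/wk ≥ 20 ✓; dept Legal ✗ → not eligible.
Supplemental Life Insurance — status full-time ✗ (requires temporary) → not eligible.
RSU Program — status full-time ✓ (not excluded); service 432 days ≥ 2 months (≈60 days) ✓; 36 hrs/wk ≥ 20 ✓; age 39 ≥ 21 ✓; rating 3 ≥ 3 ✓ → eligible.
Parking Benefit — service 432 days < 3 years (≈1095 days) ✗ → not eligible.

Charitable Gift Match, RSU Program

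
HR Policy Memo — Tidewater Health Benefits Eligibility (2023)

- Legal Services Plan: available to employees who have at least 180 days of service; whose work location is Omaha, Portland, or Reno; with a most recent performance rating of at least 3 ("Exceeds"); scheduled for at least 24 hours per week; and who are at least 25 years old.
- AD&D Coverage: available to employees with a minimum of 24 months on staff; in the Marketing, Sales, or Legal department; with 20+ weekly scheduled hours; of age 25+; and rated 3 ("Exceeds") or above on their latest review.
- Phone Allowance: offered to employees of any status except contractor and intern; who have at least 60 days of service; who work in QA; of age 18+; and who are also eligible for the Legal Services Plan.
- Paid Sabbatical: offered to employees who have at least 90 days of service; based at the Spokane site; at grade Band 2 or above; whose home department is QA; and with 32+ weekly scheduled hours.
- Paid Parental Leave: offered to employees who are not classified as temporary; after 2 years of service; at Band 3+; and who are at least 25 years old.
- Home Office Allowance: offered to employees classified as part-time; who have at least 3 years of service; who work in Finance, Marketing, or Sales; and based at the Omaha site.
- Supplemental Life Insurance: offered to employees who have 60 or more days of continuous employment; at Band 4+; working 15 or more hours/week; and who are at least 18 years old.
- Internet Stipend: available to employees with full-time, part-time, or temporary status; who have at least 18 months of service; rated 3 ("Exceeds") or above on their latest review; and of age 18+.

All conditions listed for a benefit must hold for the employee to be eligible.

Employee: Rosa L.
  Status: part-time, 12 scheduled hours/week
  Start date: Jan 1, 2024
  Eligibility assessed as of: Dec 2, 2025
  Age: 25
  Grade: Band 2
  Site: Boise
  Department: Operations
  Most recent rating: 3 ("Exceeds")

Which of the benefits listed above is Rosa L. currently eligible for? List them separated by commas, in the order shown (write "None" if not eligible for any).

Internet Stipend

Service from Jan 1, 2024 to Dec 2, 2025: 701 days.
Legal Services Plan — service 701 days ≥ 180 days ✓; site Boise ✗ (not Omaha, Portland, or Reno) → not eligible.
AD&D Coverage — service 701 days < 24 months (≈720 days) ✗ → not eligible.
Phone Allowance — status part-time ✓ (not excluded); service 701 days ≥ 60 days ✓; dept Operations ✗ → not eligible.
Paid Sabbatical — service 701 days ≥ 90 days ✓; site Boise ✗ (not Spokane) → not eligible.
Paid Parental Leave — status part-time ✓ (not excluded); service 701 days < 2 years (≈730 days) ✗ → not eligible.
Home Office Allowance — status part-time ✓; service 701 days < 3 years (≈1095 days) ✗ → not eligible.
Supplemental Life Insurance — service 701 days ≥ 60 days ✓; grade Band 2 < Band 4 ✗ → not eligible.
Internet Stipend — status part-time ✓; service 701 days ≥ 18 months (≈540 days) ✓; rating 3 ≥ 3 ✓; age 25 ≥ 18 ✓ → eligible.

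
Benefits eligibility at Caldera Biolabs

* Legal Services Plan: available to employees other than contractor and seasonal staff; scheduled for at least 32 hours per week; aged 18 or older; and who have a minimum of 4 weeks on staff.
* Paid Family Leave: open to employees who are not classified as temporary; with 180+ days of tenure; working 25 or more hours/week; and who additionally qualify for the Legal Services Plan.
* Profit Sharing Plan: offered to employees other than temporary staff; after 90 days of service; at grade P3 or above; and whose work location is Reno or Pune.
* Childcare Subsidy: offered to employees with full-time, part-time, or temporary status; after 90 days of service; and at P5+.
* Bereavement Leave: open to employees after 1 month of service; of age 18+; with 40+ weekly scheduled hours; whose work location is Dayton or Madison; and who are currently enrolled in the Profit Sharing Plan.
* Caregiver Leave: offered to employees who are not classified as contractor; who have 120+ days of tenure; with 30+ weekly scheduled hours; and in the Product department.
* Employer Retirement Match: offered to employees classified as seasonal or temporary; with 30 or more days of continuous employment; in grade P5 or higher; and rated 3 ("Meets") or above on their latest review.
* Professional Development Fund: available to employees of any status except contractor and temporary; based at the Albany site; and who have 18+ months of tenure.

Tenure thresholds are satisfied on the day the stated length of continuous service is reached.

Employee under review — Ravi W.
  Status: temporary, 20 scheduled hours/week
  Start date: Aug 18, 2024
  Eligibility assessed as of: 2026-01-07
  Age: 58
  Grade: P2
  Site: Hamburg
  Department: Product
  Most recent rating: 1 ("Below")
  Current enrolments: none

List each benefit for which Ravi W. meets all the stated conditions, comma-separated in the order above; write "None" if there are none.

Service from Aug 18, 2024 to 2026-01-07: 507 days.
Legal Services Plan — status temporary ✓ (not excluded); 20 hrs/wk < 32 ✗ → not eligible.
Paid Family Leave — status temporary ✗ (excluded) → not eligible.
Profit Sharing Plan — status temporary ✗ (excluded) → not eligible.
Childcare Subsidy — status temporary ✓; service 507 days ≥ 90 days ✓; grade P2 < P5 ✗ → not eligible.
Bereavement Leave — service 507 days ≥ 1 month (≈30 days) ✓; age 58 ≥ 18 ✓; 20 hrs/wk < 40 ✗ → not eligible.
Caregiver Leave — status temporary ✓ (not excluded); service 507 days ≥ 120 days ✓; 20 hrs/wk < 30 ✗ → not eligible.
Employer Retirement Match — status temporary ✓; service 507 days ≥ 30 days ✓; grade P2 < P5 ✗ → not eligible.
Professional Development Fund — status temporary ✗ (excluded) → not eligible.

None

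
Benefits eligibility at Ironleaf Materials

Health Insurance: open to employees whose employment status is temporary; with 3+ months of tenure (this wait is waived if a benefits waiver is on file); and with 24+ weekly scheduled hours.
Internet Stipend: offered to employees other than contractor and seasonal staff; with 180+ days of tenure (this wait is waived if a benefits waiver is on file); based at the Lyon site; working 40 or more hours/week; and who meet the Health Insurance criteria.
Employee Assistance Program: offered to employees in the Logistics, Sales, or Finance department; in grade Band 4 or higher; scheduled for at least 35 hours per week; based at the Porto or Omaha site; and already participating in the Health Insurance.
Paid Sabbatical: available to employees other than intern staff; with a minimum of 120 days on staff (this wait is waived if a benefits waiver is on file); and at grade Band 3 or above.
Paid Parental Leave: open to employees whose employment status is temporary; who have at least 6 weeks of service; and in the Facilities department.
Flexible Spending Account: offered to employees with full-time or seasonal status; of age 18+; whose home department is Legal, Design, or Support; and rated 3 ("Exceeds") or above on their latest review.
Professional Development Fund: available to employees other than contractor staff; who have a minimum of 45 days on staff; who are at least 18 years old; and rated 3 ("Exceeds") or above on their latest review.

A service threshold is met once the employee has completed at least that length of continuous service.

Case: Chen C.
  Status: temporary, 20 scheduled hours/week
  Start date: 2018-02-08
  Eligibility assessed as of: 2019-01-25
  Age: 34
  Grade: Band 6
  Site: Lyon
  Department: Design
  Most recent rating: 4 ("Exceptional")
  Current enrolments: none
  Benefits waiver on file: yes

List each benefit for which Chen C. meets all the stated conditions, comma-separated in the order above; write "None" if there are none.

Paid Sabbatical, Professional Development Fund

Service from 2018-02-08 to 2019-01-25: 351 days.
Health Insurance — status temporary ✓; benefits waiver on file ✓; 20 hrs/wk < 24 ✗ → not eligible.
Internet Stipend — status temporary ✓ (not excluded); benefits waiver on file ✓; site Lyon ✓; 20 hrs/wk < 40 ✗ → not eligible.
Employee Assistance Program — dept Design ✗ → not eligible.
Paid Sabbatical — status temporary ✓ (not excluded); benefits waiver on file ✓; grade Band 6 ≥ Band 3 ✓ → eligible.
Paid Parental Leave — status temporary ✓; service 351 days ≥ 6 weeks (≈42 days) ✓; dept Design ✗ → not eligible.
Flexible Spending Account — status temporary ✗ (requires full-time or seasonal) → not eligible.
Professional Development Fund — status temporary ✓ (not excluded); service 351 days ≥ 45 days ✓; age 34 ≥ 18 ✓; rating 4 ≥ 3 ✓ → eligible.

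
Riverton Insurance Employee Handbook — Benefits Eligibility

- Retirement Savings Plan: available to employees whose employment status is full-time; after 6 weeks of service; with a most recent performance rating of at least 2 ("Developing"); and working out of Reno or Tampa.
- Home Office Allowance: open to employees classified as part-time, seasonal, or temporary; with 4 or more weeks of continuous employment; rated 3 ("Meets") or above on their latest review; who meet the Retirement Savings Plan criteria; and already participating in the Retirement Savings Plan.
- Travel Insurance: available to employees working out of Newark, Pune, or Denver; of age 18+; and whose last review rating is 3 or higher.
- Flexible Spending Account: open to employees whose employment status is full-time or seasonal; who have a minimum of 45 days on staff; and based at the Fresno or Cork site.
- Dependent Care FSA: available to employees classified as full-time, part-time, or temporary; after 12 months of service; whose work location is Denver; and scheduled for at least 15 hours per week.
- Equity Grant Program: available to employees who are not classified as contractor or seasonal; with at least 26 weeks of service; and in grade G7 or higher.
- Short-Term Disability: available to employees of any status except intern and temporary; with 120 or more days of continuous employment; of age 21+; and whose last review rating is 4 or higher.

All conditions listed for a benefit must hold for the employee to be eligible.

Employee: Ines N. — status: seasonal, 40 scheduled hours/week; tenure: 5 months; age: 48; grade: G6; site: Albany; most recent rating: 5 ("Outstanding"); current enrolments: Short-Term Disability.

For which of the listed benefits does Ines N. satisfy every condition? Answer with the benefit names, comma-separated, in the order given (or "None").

Short-Term Disability

Retirement Savings Plan — status seasonal ✗ (requires full-time) → not eligible.
Home Office Allowance — status seasonal ✓; service 5 months ≥ 4 weeks (≈28 days) ✓; rating 5 ≥ 3 ✓; not eligible for Retirement Savings Plan ✗ → not eligible.
Travel Insurance — site Albany ✗ (not Newark, Pune, or Denver) → not eligible.
Flexible Spending Account — status seasonal ✓; service 5 months ≥ 45 days ✓; site Albany ✗ (not Fresno or Cork) → not eligible.
Dependent Care FSA — status seasonal ✗ (requires full-time, part-time, or temporary) → not eligible.
Equity Grant Program — status seasonal ✗ (excluded) → not eligible.
Short-Term Disability — status seasonal ✓ (not excluded); service 5 months ≥ 120 days ✓; age 48 ≥ 21 ✓; rating 5 ≥ 4 ✓ → eligible.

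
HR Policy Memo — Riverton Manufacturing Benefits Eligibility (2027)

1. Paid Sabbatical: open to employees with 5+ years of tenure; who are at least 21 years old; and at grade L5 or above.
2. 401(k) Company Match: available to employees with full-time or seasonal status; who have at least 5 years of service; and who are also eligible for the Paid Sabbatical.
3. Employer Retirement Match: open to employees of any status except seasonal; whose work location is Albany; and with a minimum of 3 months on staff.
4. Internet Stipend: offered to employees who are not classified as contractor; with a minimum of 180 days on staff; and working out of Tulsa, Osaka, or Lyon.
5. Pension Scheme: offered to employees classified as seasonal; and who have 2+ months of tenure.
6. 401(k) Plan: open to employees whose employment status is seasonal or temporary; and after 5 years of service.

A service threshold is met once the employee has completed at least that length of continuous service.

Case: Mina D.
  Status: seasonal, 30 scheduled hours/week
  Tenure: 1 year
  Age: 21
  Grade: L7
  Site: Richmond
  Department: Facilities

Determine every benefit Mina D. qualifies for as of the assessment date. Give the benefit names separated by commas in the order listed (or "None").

Pension Scheme

Paid Sabbatical — service 1 year < 5 years ✗ → not eligible.
401(k) Company Match — status seasonal ✓; service 1 year < 5 years ✗ → not eligible.
Employer Retirement Match — status seasonal ✗ (excluded) → not eligible.
Internet Stipend — status seasonal ✓ (not excluded); service 1 year ≥ 180 days ✓; site Richmond ✗ (not Tulsa, Osaka, or Lyon) → not eligible.
Pension Scheme — status seasonal ✓; service 1 year ≥ 2 months (≈60 days) ✓ → eligible.
401(k) Plan — status seasonal ✓; service 1 year < 5 years ✗ → not eligible.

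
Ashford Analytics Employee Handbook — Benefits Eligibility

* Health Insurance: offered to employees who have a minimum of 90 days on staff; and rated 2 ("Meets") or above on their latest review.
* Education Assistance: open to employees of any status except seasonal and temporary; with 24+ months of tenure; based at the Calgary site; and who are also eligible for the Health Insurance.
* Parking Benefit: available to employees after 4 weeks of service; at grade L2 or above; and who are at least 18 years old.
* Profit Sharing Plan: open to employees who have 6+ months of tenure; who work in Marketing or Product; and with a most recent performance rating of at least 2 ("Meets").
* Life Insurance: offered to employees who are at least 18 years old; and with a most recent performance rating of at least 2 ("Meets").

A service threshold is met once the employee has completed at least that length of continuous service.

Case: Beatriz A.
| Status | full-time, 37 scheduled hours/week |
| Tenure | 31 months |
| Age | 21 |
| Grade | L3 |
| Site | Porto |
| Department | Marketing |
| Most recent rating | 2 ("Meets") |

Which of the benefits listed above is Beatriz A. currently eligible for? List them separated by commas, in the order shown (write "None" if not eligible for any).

Health Insurance — service 31 months ≥ 90 days ✓; rating 2 ≥ 2 ✓ → eligible.
Education Assistance — status full-time ✓ (not excluded); service 31 months ≥ 24 months ✓; site Porto ✗ (not Calgary) → not eligible.
Parking Benefit — service 31 months ≥ 4 weeks (≈28 days) ✓; grade L3 ≥ L2 ✓; age 21 ≥ 18 ✓ → eligible.
Profit Sharing Plan — service 31 months ≥ 6 months ✓; dept Marketing ✓; rating 2 ≥ 2 ✓ → eligible.
Life Insurance — age 21 ≥ 18 ✓; rating 2 ≥ 2 ✓ → eligible.

Health Insurance, Parking Benefit, Profit Sharing Plan, Life Insurance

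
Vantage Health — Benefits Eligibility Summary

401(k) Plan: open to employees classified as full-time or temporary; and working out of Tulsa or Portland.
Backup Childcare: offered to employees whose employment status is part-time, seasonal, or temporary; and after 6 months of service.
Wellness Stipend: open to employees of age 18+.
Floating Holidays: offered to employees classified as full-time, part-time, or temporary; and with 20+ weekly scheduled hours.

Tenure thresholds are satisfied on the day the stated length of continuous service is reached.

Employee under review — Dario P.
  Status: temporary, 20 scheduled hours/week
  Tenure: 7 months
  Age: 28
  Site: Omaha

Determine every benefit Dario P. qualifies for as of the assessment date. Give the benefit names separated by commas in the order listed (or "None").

Backup Childcare, Wellness Stipend, Floating Holidays

401(k) Plan — status temporary ✓; site Omaha ✗ (not Tulsa or Portland) → not eligible.
Backup Childcare — status temporary ✓; service 7 months ≥ 6 months ✓ → eligible.
Wellness Stipend — age 28 ≥ 18 ✓ → eligible.
Floating Holidays — status temporary ✓; 20 hrs/wk ≥ 20 ✓ → eligible.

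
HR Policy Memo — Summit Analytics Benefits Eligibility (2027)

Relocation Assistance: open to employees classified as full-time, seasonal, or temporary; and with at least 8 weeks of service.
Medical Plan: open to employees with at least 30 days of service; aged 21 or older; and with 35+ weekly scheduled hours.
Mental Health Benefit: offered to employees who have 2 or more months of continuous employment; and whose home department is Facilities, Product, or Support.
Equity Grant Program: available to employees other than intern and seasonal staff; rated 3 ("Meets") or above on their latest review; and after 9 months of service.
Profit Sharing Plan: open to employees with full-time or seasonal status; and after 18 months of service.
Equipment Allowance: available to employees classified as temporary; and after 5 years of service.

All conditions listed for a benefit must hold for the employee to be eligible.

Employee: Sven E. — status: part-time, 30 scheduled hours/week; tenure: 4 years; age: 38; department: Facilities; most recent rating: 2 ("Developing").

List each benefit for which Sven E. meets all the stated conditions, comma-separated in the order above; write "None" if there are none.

Mental Health Benefit

Relocation Assistance — status part-time ✗ (requires full-time, seasonal, or temporary) → not eligible.
Medical Plan — service 4 years ≥ 30 days ✓; age 38 ≥ 21 ✓; 30 hrs/wk < 35 ✗ → not eligible.
Mental Health Benefit — service 4 years ≥ 2 months (≈60 days) ✓; dept Facilities ✓ → eligible.
Equity Grant Program — status part-time ✓ (not excluded); rating 2 < 3 ✗ → not eligible.
Profit Sharing Plan — status part-time ✗ (requires full-time or seasonal) → not eligible.
Equipment Allowance — status part-time ✗ (requires temporary) → not eligible.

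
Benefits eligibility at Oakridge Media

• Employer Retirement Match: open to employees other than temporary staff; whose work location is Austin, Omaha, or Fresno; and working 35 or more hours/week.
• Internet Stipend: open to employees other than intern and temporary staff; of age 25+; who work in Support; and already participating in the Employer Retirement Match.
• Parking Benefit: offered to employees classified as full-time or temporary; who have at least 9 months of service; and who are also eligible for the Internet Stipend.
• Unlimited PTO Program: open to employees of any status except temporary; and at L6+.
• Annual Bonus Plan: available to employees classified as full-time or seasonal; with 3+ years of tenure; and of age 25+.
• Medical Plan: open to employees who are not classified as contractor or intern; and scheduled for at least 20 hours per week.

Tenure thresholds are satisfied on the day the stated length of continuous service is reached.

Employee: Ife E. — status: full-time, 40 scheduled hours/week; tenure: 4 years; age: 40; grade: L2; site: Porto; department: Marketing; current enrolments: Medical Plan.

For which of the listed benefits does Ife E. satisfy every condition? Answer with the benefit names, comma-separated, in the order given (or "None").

Annual Bonus Plan, Medical Plan

Employer Retirement Match — status full-time ✓ (not excluded); site Porto ✗ (not Austin, Omaha, or Fresno) → not eligible.
Internet Stipend — status full-time ✓ (not excluded); age 40 ≥ 25 ✓; dept Marketing ✗ → not eligible.
Parking Benefit — status full-time ✓; service 4 years ≥ 9 months (≈270 days) ✓; not eligible for Internet Stipend ✗ → not eligible.
Unlimited PTO Program — status full-time ✓ (not excluded); grade L2 < L6 ✗ → not eligible.
Annual Bonus Plan — status full-time ✓; service 4 years ≥ 3 years ✓; age 40 ≥ 25 ✓ → eligible.
Medical Plan — status full-time ✓ (not excluded); 40 hrs/wk ≥ 20 ✓ → eligible.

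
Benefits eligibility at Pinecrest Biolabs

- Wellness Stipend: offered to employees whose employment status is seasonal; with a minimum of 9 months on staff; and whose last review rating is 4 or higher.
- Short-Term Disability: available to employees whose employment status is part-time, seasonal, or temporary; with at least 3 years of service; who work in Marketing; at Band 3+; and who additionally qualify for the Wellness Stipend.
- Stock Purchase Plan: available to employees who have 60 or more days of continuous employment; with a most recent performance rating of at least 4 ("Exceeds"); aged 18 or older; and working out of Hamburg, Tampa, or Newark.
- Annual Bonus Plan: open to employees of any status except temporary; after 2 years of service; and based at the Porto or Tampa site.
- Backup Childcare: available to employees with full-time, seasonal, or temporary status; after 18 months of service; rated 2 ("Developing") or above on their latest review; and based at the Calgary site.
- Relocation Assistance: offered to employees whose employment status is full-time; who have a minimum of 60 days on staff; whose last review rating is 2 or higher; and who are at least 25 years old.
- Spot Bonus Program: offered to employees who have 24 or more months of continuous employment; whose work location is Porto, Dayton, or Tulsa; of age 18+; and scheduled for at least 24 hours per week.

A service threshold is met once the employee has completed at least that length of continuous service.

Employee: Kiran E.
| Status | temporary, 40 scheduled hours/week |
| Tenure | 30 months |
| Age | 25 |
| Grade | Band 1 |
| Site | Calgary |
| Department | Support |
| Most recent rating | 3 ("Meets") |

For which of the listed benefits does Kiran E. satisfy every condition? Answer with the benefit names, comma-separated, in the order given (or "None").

Backup Childcare

Wellness Stipend — status temporary ✗ (requires seasonal) → not eligible.
Short-Term Disability — status temporary ✓; service 30 months < 3 years (≈1095 days) ✗ → not eligible.
Stock Purchase Plan — service 30 months ≥ 60 days ✓; rating 3 < 4 ✗ → not eligible.
Annual Bonus Plan — status temporary ✗ (excluded) → not eligible.
Backup Childcare — status temporary ✓; service 30 months ≥ 18 months ✓; rating 3 ≥ 2 ✓; site Calgary ✓ → eligible.
Relocation Assistance — status temporary ✗ (requires full-time) → not eligible.
Spot Bonus Program — service 30 months ≥ 24 months ✓; site Calgary ✗ (not Porto, Dayton, or Tulsa) → not eligible.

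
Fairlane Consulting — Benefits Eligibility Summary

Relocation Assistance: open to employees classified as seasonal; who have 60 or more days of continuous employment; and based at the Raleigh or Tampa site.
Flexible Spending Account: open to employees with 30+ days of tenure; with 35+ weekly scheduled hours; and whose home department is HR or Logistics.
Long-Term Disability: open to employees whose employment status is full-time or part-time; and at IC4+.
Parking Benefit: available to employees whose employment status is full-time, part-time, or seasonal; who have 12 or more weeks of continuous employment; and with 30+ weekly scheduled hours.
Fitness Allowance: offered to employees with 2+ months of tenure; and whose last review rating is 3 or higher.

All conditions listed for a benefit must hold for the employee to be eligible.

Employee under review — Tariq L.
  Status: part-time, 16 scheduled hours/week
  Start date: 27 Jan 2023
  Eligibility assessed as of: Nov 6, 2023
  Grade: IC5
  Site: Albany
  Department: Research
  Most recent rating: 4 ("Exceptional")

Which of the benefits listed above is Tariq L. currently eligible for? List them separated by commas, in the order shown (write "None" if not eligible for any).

Long-Term Disability, Fitness Allowance

Service from 27 Jan 2023 to Nov 6, 2023: 283 days.
Relocation Assistance — status part-time ✗ (requires seasonal) → not eligible.
Flexible Spending Account — service 283 days ≥ 30 days ✓; 16 hrs/wk < 35 ✗ → not eligible.
Long-Term Disability — status part-time ✓; grade IC5 ≥ IC4 ✓ → eligible.
Parking Benefit — status part-time ✓; service 283 days ≥ 12 weeks (≈84 days) ✓; 16 hrs/wk < 30 ✗ → not eligible.
Fitness Allowance — service 283 days ≥ 2 months (≈60 days) ✓; rating 4 ≥ 3 ✓ → eligible.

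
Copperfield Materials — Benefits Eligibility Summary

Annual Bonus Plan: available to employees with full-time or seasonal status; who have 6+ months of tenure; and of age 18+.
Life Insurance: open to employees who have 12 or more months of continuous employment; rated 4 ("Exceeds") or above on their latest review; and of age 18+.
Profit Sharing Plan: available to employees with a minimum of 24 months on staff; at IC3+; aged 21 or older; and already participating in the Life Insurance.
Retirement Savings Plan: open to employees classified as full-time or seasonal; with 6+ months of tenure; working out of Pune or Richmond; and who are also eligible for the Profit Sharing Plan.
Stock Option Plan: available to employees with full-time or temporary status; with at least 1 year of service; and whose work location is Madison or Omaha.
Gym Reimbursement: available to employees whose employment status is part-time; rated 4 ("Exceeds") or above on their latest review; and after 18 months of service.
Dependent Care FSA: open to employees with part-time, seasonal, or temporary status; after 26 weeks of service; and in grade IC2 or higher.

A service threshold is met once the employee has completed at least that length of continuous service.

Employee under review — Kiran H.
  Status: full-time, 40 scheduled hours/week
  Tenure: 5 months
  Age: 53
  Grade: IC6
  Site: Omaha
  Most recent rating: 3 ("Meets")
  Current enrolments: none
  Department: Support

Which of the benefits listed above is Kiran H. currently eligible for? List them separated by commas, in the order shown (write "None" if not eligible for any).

None

Annual Bonus Plan — status full-time ✓; service 5 months < 6 months ✗ → not eligible.
Life Insurance — service 5 months < 12 months ✗ → not eligible.
Profit Sharing Plan — service 5 months < 24 months ✗ → not eligible.
Retirement Savings Plan — status full-time ✓; service 5 months < 6 months ✗ → not eligible.
Stock Option Plan — status full-time ✓; service 5 months < 1 year (≈365 days) ✗ → not eligible.
Gym Reimbursement — status full-time ✗ (requires part-time) → not eligible.
Dependent Care FSA — status full-time ✗ (requires part-time, seasonal, or temporary) → not eligible.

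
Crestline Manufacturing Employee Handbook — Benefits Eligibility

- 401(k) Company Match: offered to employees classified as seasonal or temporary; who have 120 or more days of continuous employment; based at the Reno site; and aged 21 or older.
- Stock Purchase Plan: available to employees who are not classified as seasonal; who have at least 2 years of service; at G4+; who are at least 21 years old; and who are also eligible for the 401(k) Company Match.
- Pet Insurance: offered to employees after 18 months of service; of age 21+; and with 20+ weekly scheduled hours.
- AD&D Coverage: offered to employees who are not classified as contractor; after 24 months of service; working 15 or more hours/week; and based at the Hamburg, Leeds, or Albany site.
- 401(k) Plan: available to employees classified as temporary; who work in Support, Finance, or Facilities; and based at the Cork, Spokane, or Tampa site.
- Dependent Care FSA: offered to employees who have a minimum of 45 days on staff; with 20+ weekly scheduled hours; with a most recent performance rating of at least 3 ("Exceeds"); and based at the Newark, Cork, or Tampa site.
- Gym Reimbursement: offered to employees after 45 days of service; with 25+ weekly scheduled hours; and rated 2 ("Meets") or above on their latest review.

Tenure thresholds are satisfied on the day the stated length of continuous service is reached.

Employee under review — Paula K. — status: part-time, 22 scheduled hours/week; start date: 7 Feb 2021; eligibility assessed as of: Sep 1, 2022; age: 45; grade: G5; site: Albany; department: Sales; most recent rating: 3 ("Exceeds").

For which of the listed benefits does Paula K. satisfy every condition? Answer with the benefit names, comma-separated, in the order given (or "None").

Pet Insurance

Service from 7 Feb 2021 to Sep 1, 2022: 571 days.
401(k) Company Match — status part-time ✗ (requires seasonal or temporary) → not eligible.
Stock Purchase Plan — status part-time ✓ (not excluded); service 571 days < 2 years (≈730 days) ✗ → not eligible.
Pet Insurance — service 571 days ≥ 18 months (≈540 days) ✓; age 45 ≥ 21 ✓; 22 hrs/wk ≥ 20 ✓ → eligible.
AD&D Coverage — status part-time ✓ (not excluded); service 571 days < 24 months (≈720 days) ✗ → not eligible.
401(k) Plan — status part-time ✗ (requires temporary) → not eligible.
Dependent Care FSA — service 571 days ≥ 45 days ✓; 22 hrs/wk ≥ 20 ✓; rating 3 ≥ 3 ✓; site Albany ✗ (not Newark, Cork, or Tampa) → not eligible.
Gym Reimbursement — service 571 days ≥ 45 days ✓; 22 hrs/wk < 25 ✗ → not eligible.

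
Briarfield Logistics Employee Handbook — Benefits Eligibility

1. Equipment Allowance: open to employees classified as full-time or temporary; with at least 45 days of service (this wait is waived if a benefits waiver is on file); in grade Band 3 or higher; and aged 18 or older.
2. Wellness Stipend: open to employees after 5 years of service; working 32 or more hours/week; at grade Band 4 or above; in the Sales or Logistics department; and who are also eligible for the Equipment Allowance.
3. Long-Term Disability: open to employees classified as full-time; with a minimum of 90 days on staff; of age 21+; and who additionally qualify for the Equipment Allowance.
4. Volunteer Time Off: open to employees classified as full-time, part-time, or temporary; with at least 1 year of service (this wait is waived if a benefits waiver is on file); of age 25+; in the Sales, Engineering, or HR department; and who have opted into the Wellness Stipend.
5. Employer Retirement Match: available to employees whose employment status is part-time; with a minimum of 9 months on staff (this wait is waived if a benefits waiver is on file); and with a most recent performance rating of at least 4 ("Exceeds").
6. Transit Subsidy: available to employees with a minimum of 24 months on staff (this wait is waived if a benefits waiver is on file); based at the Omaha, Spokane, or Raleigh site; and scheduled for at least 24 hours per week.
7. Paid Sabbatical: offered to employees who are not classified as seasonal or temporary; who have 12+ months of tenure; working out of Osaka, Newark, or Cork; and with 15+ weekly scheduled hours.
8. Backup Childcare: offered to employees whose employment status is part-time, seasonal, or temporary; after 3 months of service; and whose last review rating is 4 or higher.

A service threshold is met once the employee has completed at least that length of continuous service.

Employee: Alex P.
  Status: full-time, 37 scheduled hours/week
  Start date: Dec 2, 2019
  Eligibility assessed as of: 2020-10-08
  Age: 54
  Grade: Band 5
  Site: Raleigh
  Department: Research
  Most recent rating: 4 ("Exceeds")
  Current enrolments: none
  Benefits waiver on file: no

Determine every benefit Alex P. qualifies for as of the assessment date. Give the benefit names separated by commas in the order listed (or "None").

Service from Dec 2, 2019 to 2020-10-08: 311 days.
Equipment Allowance — status full-time ✓; no waiver, service 311 days ≥ 45 days ✓; grade Band 5 ≥ Band 3 ✓; age 54 ≥ 18 ✓ → eligible.
Wellness Stipend — service 311 days < 5 years (≈1825 days) ✗ → not eligible.
Long-Term Disability — status full-time ✓; service 311 days ≥ 90 days ✓; age 54 ≥ 21 ✓; eligible for Equipment Allowance ✓ → eligible.
Volunteer Time Off — status full-time ✓; no waiver, service 311 days < 1 year (≈365 days) ✗ → not eligible.
Employer Retirement Match — status full-time ✗ (requires part-time) → not eligible.
Transit Subsidy — no waiver, service 311 days < 24 months (≈720 days) ✗ → not eligible.
Paid Sabbatical — status full-time ✓ (not excluded); service 311 days < 12 months (≈360 days) ✗ → not eligible.
Backup Childcare — status full-time ✗ (requires part-time, seasonal, or temporary) → not eligible.

Equipment Allowance, Long-Term Disability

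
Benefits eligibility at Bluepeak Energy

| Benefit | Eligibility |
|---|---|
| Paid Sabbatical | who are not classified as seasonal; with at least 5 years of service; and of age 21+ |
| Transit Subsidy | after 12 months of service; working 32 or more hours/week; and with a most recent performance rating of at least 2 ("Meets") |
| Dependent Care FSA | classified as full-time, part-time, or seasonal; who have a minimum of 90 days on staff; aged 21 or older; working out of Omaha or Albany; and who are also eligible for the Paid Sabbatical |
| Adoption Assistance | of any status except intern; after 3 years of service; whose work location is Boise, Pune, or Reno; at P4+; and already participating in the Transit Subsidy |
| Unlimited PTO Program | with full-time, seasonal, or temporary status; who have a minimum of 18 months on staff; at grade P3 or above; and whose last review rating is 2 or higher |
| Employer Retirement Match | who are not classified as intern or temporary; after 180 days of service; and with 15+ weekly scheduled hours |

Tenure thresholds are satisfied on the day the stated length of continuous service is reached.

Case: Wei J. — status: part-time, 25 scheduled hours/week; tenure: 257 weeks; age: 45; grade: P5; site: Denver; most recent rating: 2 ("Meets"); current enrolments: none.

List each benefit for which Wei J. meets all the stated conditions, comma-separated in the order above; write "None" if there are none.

Paid Sabbatical — status part-time ✓ (not excluded); service 257 weeks < 5 years (≈1825 days) ✗ → not eligible.
Transit Subsidy — service 257 weeks ≥ 12 months (≈360 days) ✓; 25 hrs/wk < 32 ✗ → not eligible.
Dependent Care FSA — status part-time ✓; service 257 weeks ≥ 90 days ✓; age 45 ≥ 21 ✓; site Denver ✗ (not Omaha or Albany) → not eligible.
Adoption Assistance — status part-time ✓ (not excluded); service 257 weeks ≥ 3 years (≈1095 days) ✓; site Denver ✗ (not Boise, Pune, or Reno) → not eligible.
Unlimited PTO Program — status part-time ✗ (requires full-time, seasonal, or temporary) → not eligible.
Employer Retirement Match — status part-time ✓ (not excluded); service 257 weeks ≥ 180 days ✓; 25 hrs/wk ≥ 15 ✓ → eligible.

Employer Retirement Match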